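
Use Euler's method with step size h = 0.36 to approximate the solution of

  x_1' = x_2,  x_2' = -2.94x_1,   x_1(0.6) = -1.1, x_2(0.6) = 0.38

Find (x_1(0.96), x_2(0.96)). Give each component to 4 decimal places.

-0.9632, 1.5442

Euler on (x_1,x_2): x_1_{n+1} = x_1_n + h·x_1', x_2_{n+1} = x_2_n + h·x_2'.
0.600000: (-1.100000, 0.380000); f=(0.380000, 3.234000) → (-0.963200, 1.544240)
(x_1(0.96), x_2(0.96)) ≈ (-0.9632, 1.5442)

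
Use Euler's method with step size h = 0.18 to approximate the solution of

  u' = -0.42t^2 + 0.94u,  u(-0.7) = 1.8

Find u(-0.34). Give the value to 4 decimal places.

2.3969

Euler: u_{n+1} = u_n + h·f(t_n, u_n).
t=-0.700000, u=1.800000: f=1.486200 → u ← 1.800000 + 0.18·1.486200 = 2.067516
t=-0.520000, u=2.067516: f=1.829897 → u ← 2.067516 + 0.18·1.829897 = 2.396897
u(-0.34) ≈ 2.3969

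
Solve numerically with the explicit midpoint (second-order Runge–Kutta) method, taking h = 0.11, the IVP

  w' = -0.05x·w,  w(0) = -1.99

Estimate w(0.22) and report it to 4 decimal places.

-1.9876

Midpoint: k1 = f(x_n, w_n); k2 = f(x_n + h/2, w_n + (h/2)·k1); w_{n+1} = w_n + h·k2.
x=0.000000, w=-1.990000:
  k1 = f(0.000000, -1.990000) = 0.000000
  k2 = f(0.055000, -1.990000) = 0.005473
  w ← -1.990000 + 0.11·0.005473 = -1.989398
x=0.110000, w=-1.989398:
  k1 = f(0.110000, -1.989398) = 0.010942
  k2 = f(0.165000, -1.988796) = 0.016408
  w ← -1.989398 + 0.11·0.016408 = -1.987593
w(0.22) ≈ -1.9876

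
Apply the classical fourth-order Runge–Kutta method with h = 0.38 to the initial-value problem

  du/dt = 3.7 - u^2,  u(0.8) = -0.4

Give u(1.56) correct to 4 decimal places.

RK4: k1 = f(t_n, u_n); k2 = f(t_n + h/2, u_n + (h/2)·k1); k3 = f(t_n + h/2, u_n + (h/2)·k2); k4 = f(t_n + h, u_n + h·k3); u_{n+1} = u_n + (h/6)·(k1 + 2k2 + 2k3 + k4).
t=0.800000, u=-0.400000:
  k1 = f(0.800000, -0.400000) = 3.540000
  k2 = f(0.990000, 0.272600) = 3.625689
  k3 = f(0.990000, 0.288881) = 3.616548
  k4 = f(1.180000, 0.974288) = 2.750763
  u ← -0.400000 + (0.38/6)·(k1 + 2k2 + 2k3 + k4) = 0.915765
t=1.180000, u=0.915765:
  k1 = f(1.180000, 0.915765) = 2.861374
  k2 = f(1.370000, 1.459426) = 1.570075
  k3 = f(1.370000, 1.214079) = 2.226011
  k4 = f(1.560000, 1.761649) = 0.596592
  u ← 0.915765 + (0.38/6)·(k1 + 2k2 + 2k3 + k4) = 1.615607
u(1.56) ≈ 1.6156

1.6156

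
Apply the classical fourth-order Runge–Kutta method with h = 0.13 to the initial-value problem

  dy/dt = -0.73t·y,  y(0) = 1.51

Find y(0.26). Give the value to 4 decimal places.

1.4732

RK4: k1 = f(t_n, y_n); k2 = f(t_n + h/2, y_n + (h/2)·k1); k3 = f(t_n + h/2, y_n + (h/2)·k2); k4 = f(t_n + h, y_n + h·k3); y_{n+1} = y_n + (h/6)·(k1 + 2k2 + 2k3 + k4).
t=0.000000, y=1.510000:
  k1 = f(0.000000, 1.510000) = 0.000000
  k2 = f(0.065000, 1.510000) = -0.071650
  k3 = f(0.065000, 1.505343) = -0.071429
  k4 = f(0.130000, 1.500714) = -0.142418
  y ← 1.510000 + (0.13/6)·(k1 + 2k2 + 2k3 + k4) = 1.500714
t=0.130000, y=1.500714:
  k1 = f(0.130000, 1.500714) = -0.142418
  k2 = f(0.195000, 1.491457) = -0.212309
  k3 = f(0.195000, 1.486914) = -0.211662
  k4 = f(0.260000, 1.473198) = -0.279613
  y ← 1.500714 + (0.13/6)·(k1 + 2k2 + 2k3 + k4) = 1.473198
y(0.26) ≈ 1.4732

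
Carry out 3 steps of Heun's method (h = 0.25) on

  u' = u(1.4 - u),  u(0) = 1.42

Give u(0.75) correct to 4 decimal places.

Heun: k1 = f(x_n, u_n); k2 = f(x_n + h, u_n + h·k1); u_{n+1} = u_n + (h/2)·(k1 + k2).
x=0.000000, u=1.420000:
  k1 = f(0.000000, 1.420000) = -0.028400
  k2 = f(0.250000, 1.412900) = -0.018226
  u ← 1.420000 + (0.25/2)·(-0.028400 + (-0.018226)) = 1.414172
x=0.250000, u=1.414172:
  k1 = f(0.250000, 1.414172) = -0.020041
  k2 = f(0.500000, 1.409161) = -0.012910
  u ← 1.414172 + (0.25/2)·(-0.020041 + (-0.012910)) = 1.410053
x=0.500000, u=1.410053:
  k1 = f(0.500000, 1.410053) = -0.014175
  k2 = f(0.750000, 1.406509) = -0.009155
  u ← 1.410053 + (0.25/2)·(-0.014175 + (-0.009155)) = 1.407137
u(0.75) ≈ 1.4071

1.4071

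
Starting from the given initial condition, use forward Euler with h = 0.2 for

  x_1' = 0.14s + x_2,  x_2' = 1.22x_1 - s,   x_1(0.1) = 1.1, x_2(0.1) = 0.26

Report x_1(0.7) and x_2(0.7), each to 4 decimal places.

Euler on (x_1,x_2): x_1_{n+1} = x_1_n + h·x_1', x_2_{n+1} = x_2_n + h·x_2'.
0.100000: (1.100000, 0.260000); f=(0.274000, 1.242000) → (1.154800, 0.508400)
0.300000: (1.154800, 0.508400); f=(0.550400, 1.108856) → (1.264880, 0.730171)
0.500000: (1.264880, 0.730171); f=(0.800171, 1.043154) → (1.424914, 0.938802)
(x_1(0.7), x_2(0.7)) ≈ (1.4249, 0.9388)

1.4249, 0.9388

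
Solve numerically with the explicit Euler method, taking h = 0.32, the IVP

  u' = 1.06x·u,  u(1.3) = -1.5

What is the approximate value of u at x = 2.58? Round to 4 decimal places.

Euler: u_{n+1} = u_n + h·f(x_n, u_n).
x=1.300000, u=-1.500000: f=-2.067000 → u ← -1.500000 + 0.32·(-2.067000) = -2.161440
x=1.620000, u=-2.161440: f=-3.711625 → u ← -2.161440 + 0.32·(-3.711625) = -3.349160
x=1.940000, u=-3.349160: f=-6.887212 → u ← -3.349160 + 0.32·(-6.887212) = -5.553068
x=2.260000, u=-5.553068: f=-13.302930 → u ← -5.553068 + 0.32·(-13.302930) = -9.810005
u(2.58) ≈ -9.8100

-9.8100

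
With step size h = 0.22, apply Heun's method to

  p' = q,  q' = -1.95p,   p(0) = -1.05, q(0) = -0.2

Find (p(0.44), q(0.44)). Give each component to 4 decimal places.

Heun on (p,q): k1 = f(t_n, state_n); k2 = f(t_n + h, state_n + h·k1); state_{n+1} = state_n + (h/2)·(k1 + k2).
0.000000: (-1.050000, -0.200000)
  k1 = (-0.200000, 2.047500)
  predictor → (-1.094000, 0.250450)
  k2 = (0.250450, 2.133300)
  → (-1.044450, 0.259888)
0.220000: (-1.044450, 0.259888)
  k1 = (0.259888, 2.036678)
  predictor → (-0.987275, 0.707957)
  k2 = (0.707957, 1.925187)
  → (-0.937988, 0.695693)
(p(0.44), q(0.44)) ≈ (-0.9380, 0.6957)

-0.9380, 0.6957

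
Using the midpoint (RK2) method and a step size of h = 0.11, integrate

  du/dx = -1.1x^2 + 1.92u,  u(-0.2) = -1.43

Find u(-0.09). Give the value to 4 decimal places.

Midpoint: k1 = f(x_n, u_n); k2 = f(x_n + h/2, u_n + (h/2)·k1); u_{n+1} = u_n + h·k2.
x=-0.200000, u=-1.430000:
  k1 = f(-0.200000, -1.430000) = -2.789600
  k2 = f(-0.145000, -1.583428) = -3.063309
  u ← -1.430000 + 0.11·(-3.063309) = -1.766964
u(-0.09) ≈ -1.7670

-1.7670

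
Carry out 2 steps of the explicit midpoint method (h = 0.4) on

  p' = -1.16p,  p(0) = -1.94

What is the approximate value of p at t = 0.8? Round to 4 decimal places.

Midpoint: k1 = f(t_n, p_n); k2 = f(t_n + h/2, p_n + (h/2)·k1); p_{n+1} = p_n + h·k2.
t=0.000000, p=-1.940000:
  k1 = f(0.000000, -1.940000) = 2.250400
  k2 = f(0.200000, -1.489920) = 1.728307
  p ← -1.940000 + 0.4·1.728307 = -1.248677
t=0.400000, p=-1.248677:
  k1 = f(0.400000, -1.248677) = 1.448465
  k2 = f(0.600000, -0.958984) = 1.112421
  p ← -1.248677 + 0.4·1.112421 = -0.803709
p(0.8) ≈ -0.8037

-0.8037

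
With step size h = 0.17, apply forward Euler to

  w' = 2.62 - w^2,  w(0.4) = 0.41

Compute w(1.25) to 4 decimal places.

1.5622

Euler: w_{n+1} = w_n + h·f(s_n, w_n).
s=0.400000, w=0.410000: f=2.451900 → w ← 0.410000 + 0.17·2.451900 = 0.826823
s=0.570000, w=0.826823: f=1.936364 → w ← 0.826823 + 0.17·1.936364 = 1.156005
s=0.740000, w=1.156005: f=1.283653 → w ← 1.156005 + 0.17·1.283653 = 1.374226
s=0.910000, w=1.374226: f=0.731503 → w ← 1.374226 + 0.17·0.731503 = 1.498581
s=1.080000, w=1.498581: f=0.374254 → w ← 1.498581 + 0.17·0.374254 = 1.562205
w(1.25) ≈ 1.5622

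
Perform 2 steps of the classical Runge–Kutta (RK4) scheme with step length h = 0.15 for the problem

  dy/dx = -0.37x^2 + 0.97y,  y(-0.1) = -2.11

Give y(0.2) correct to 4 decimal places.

RK4: k1 = f(x_n, y_n); k2 = f(x_n + h/2, y_n + (h/2)·k1); k3 = f(x_n + h/2, y_n + (h/2)·k2); k4 = f(x_n + h, y_n + h·k3); y_{n+1} = y_n + (h/6)·(k1 + 2k2 + 2k3 + k4).
x=-0.100000, y=-2.110000:
  k1 = f(-0.100000, -2.110000) = -2.050400
  k2 = f(-0.025000, -2.263780) = -2.196098
  k3 = f(-0.025000, -2.274707) = -2.206697
  k4 = f(0.050000, -2.441005) = -2.368699
  y ← -2.110000 + (0.15/6)·(k1 + 2k2 + 2k3 + k4) = -2.440617
x=0.050000, y=-2.440617:
  k1 = f(0.050000, -2.440617) = -2.368324
  k2 = f(0.125000, -2.618242) = -2.545476
  k3 = f(0.125000, -2.631528) = -2.558363
  k4 = f(0.200000, -2.824372) = -2.754441
  y ← -2.440617 + (0.15/6)·(k1 + 2k2 + 2k3 + k4) = -2.823878
y(0.2) ≈ -2.8239

-2.8239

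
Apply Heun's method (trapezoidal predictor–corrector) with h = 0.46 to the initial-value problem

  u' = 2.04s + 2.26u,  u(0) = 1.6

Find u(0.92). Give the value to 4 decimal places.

12.0788

Heun: k1 = f(s_n, u_n); k2 = f(s_n + h, u_n + h·k1); u_{n+1} = u_n + (h/2)·(k1 + k2).
s=0.000000, u=1.600000:
  k1 = f(0.000000, 1.600000) = 3.616000
  k2 = f(0.460000, 3.263360) = 8.313594
  u ← 1.600000 + (0.46/2)·(3.616000 + 8.313594) = 4.343807
s=0.460000, u=4.343807:
  k1 = f(0.460000, 4.343807) = 10.755403
  k2 = f(0.920000, 9.291292) = 22.875119
  u ← 4.343807 + (0.46/2)·(10.755403 + 22.875119) = 12.078827
u(0.92) ≈ 12.0788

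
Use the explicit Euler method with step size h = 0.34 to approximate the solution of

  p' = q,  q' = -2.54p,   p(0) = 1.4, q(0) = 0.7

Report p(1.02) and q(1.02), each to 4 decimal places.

Euler on (p,q): p_{n+1} = p_n + h·p', q_{n+1} = q_n + h·q'.
0.000000: (1.400000, 0.700000); f=(0.700000, -3.556000) → (1.638000, -0.509040)
0.340000: (1.638000, -0.509040); f=(-0.509040, -4.160520) → (1.464926, -1.923617)
0.680000: (1.464926, -1.923617); f=(-1.923617, -3.720913) → (0.810897, -3.188727)
(p(1.02), q(1.02)) ≈ (0.8109, -3.1887)

0.8109, -3.1887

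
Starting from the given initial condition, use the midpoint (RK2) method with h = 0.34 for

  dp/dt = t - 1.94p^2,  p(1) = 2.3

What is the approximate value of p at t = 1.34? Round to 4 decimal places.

Midpoint: k1 = f(t_n, p_n); k2 = f(t_n + h/2, p_n + (h/2)·k1); p_{n+1} = p_n + h·k2.
t=1.000000, p=2.300000:
  k1 = f(1.000000, 2.300000) = -9.262600
  k2 = f(1.170000, 0.725358) = 0.149280
  p ← 2.300000 + 0.34·0.149280 = 2.350755
p(1.34) ≈ 2.3508

2.3508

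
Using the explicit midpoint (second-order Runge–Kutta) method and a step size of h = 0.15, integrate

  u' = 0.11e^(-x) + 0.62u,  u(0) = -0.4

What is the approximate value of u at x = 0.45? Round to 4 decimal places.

-0.4821

Midpoint: k1 = f(x_n, u_n); k2 = f(x_n + h/2, u_n + (h/2)·k1); u_{n+1} = u_n + h·k2.
x=0.000000, u=-0.400000:
  k1 = f(0.000000, -0.400000) = -0.138000
  k2 = f(0.075000, -0.410350) = -0.152365
  u ← -0.400000 + 0.15·(-0.152365) = -0.422855
x=0.150000, u=-0.422855:
  k1 = f(0.150000, -0.422855) = -0.167492
  k2 = f(0.225000, -0.435417) = -0.182122
  u ← -0.422855 + 0.15·(-0.182122) = -0.450173
x=0.300000, u=-0.450173:
  k1 = f(0.300000, -0.450173) = -0.197617
  k2 = f(0.375000, -0.464994) = -0.212695
  u ← -0.450173 + 0.15·(-0.212695) = -0.482077
u(0.45) ≈ -0.4821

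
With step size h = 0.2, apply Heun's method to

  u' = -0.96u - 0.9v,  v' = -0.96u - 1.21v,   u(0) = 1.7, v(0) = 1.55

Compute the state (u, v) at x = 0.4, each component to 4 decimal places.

0.8861, 0.6149

Heun on (u,v): k1 = f(x_n, state_n); k2 = f(x_n + h, state_n + h·k1); state_{n+1} = state_n + (h/2)·(k1 + k2).
0.000000: (1.700000, 1.550000)
  k1 = (-3.027000, -3.507500)
  predictor → (1.094600, 0.848500)
  k2 = (-1.814466, -2.077501)
  → (1.215853, 0.991500)
0.200000: (1.215853, 0.991500)
  k1 = (-2.059569, -2.366934)
  predictor → (0.803940, 0.518113)
  k2 = (-1.238084, -1.398699)
  → (0.886088, 0.614937)
(u(0.4), v(0.4)) ≈ (0.8861, 0.6149)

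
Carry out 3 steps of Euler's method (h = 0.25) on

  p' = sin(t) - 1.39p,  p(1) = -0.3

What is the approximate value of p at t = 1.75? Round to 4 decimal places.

0.4104

Euler: p_{n+1} = p_n + h·f(t_n, p_n).
t=1.000000, p=-0.300000: f=1.258471 → p ← -0.300000 + 0.25·1.258471 = 0.014618
t=1.250000, p=0.014618: f=0.928666 → p ← 0.014618 + 0.25·0.928666 = 0.246784
t=1.500000, p=0.246784: f=0.654465 → p ← 0.246784 + 0.25·0.654465 = 0.410400
p(1.75) ≈ 0.4104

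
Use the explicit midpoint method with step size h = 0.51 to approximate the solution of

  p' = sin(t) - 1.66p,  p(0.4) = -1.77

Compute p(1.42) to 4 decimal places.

Midpoint: k1 = f(t_n, p_n); k2 = f(t_n + h/2, p_n + (h/2)·k1); p_{n+1} = p_n + h·k2.
t=0.400000, p=-1.770000:
  k1 = f(0.400000, -1.770000) = 3.327618
  k2 = f(0.655000, -0.921457) = 2.138778
  p ← -1.770000 + 0.51·2.138778 = -0.679223
t=0.910000, p=-0.679223:
  k1 = f(0.910000, -0.679223) = 1.917014
  k2 = f(1.165000, -0.190384) = 1.234827
  p ← -0.679223 + 0.51·1.234827 = -0.049461
p(1.42) ≈ -0.0495

-0.0495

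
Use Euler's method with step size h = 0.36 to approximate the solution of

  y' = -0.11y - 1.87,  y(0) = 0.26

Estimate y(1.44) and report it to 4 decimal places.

-2.3158

Euler: y_{n+1} = y_n + h·f(x_n, y_n).
x=0.000000, y=0.260000: f=-1.898600 → y ← 0.260000 + 0.36·(-1.898600) = -0.423496
x=0.360000, y=-0.423496: f=-1.823415 → y ← -0.423496 + 0.36·(-1.823415) = -1.079926
x=0.720000, y=-1.079926: f=-1.751208 → y ← -1.079926 + 0.36·(-1.751208) = -1.710361
x=1.080000, y=-1.710361: f=-1.681860 → y ← -1.710361 + 0.36·(-1.681860) = -2.315830
y(1.44) ≈ -2.3158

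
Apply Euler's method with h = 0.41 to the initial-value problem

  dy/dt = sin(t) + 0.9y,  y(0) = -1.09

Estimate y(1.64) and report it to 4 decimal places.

-2.7255

Euler: y_{n+1} = y_n + h·f(t_n, y_n).
t=0.000000, y=-1.090000: f=-0.981000 → y ← -1.090000 + 0.41·(-0.981000) = -1.492210
t=0.410000, y=-1.492210: f=-0.944380 → y ← -1.492210 + 0.41·(-0.944380) = -1.879406
t=0.820000, y=-1.879406: f=-0.960319 → y ← -1.879406 + 0.41·(-0.960319) = -2.273137
t=1.230000, y=-2.273137: f=-1.103334 → y ← -2.273137 + 0.41·(-1.103334) = -2.725504
y(1.64) ≈ -2.7255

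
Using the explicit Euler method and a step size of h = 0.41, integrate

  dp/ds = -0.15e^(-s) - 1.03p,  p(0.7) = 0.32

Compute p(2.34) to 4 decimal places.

Euler: p_{n+1} = p_n + h·f(s_n, p_n).
s=0.700000, p=0.320000: f=-0.404088 → p ← 0.320000 + 0.41·(-0.404088) = 0.154324
s=1.110000, p=0.154324: f=-0.208388 → p ← 0.154324 + 0.41·(-0.208388) = 0.068885
s=1.520000, p=0.068885: f=-0.103758 → p ← 0.068885 + 0.41·(-0.103758) = 0.026344
s=1.930000, p=0.026344: f=-0.048907 → p ← 0.026344 + 0.41·(-0.048907) = 0.006292
p(2.34) ≈ 0.0063

0.0063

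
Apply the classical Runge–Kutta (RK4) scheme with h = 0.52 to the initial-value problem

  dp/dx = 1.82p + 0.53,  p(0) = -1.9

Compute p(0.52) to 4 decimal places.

-4.4241

RK4: k1 = f(x_n, p_n); k2 = f(x_n + h/2, p_n + (h/2)·k1); k3 = f(x_n + h/2, p_n + (h/2)·k2); k4 = f(x_n + h, p_n + h·k3); p_{n+1} = p_n + (h/6)·(k1 + 2k2 + 2k3 + k4).
x=0.000000, p=-1.900000:
  k1 = f(0.000000, -1.900000) = -2.928000
  k2 = f(0.260000, -2.661280) = -4.313530
  k3 = f(0.260000, -3.021518) = -4.969162
  k4 = f(0.520000, -4.483964) = -7.630815
  p ← -1.900000 + (0.52/6)·(k1 + 2k2 + 2k3 + k4) = -4.424097
p(0.52) ≈ -4.4241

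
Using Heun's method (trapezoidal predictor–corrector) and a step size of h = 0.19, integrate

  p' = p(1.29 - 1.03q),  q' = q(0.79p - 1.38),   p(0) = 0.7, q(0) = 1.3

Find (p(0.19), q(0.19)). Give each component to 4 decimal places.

0.7074, 1.1112

Heun on (p,q): k1 = f(x_n, state_n); k2 = f(x_n + h, state_n + h·k1); state_{n+1} = state_n + (h/2)·(k1 + k2).
0.000000: (0.700000, 1.300000)
  k1 = (-0.034300, -1.075100)
  predictor → (0.693483, 1.095731)
  k2 = (0.111926, -0.911811)
  → (0.707374, 1.111243)
(p(0.19), q(0.19)) ≈ (0.7074, 1.1112)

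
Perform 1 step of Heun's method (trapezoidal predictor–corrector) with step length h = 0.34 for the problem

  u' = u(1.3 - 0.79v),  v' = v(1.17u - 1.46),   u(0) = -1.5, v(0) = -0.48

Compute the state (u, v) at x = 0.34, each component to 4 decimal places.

Heun on (u,v): k1 = f(x_n, state_n); k2 = f(x_n + h, state_n + h·k1); state_{n+1} = state_n + (h/2)·(k1 + k2).
0.000000: (-1.500000, -0.480000)
  k1 = (-2.518800, 1.543200)
  predictor → (-2.356392, 0.044688)
  k2 = (-2.980121, -0.188448)
  → (-2.434817, -0.249692)
(u(0.34), v(0.34)) ≈ (-2.4348, -0.2497)

-2.4348, -0.2497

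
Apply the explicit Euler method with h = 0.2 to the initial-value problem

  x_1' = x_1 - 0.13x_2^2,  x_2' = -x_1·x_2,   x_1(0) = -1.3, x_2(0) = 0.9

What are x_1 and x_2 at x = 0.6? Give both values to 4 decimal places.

Euler on (x_1,x_2): x_1_{n+1} = x_1_n + h·x_1', x_2_{n+1} = x_2_n + h·x_2'.
0.000000: (-1.300000, 0.900000); f=(-1.405300, 1.170000) → (-1.581060, 1.134000)
0.200000: (-1.581060, 1.134000); f=(-1.748234, 1.792922) → (-1.930707, 1.492584)
0.400000: (-1.930707, 1.492584); f=(-2.220322, 2.881743) → (-2.374771, 2.068933)
(x_1(0.6), x_2(0.6)) ≈ (-2.3748, 2.0689)

-2.3748, 2.0689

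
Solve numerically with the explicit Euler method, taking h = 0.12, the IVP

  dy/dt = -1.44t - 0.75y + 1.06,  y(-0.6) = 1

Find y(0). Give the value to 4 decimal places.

1.3990

Euler: y_{n+1} = y_n + h·f(t_n, y_n).
t=-0.600000, y=1.000000: f=1.174000 → y ← 1.000000 + 0.12·1.174000 = 1.140880
t=-0.480000, y=1.140880: f=0.895540 → y ← 1.140880 + 0.12·0.895540 = 1.248345
t=-0.360000, y=1.248345: f=0.642141 → y ← 1.248345 + 0.12·0.642141 = 1.325402
t=-0.240000, y=1.325402: f=0.411549 → y ← 1.325402 + 0.12·0.411549 = 1.374788
t=-0.120000, y=1.374788: f=0.201709 → y ← 1.374788 + 0.12·0.201709 = 1.398993
y(0) ≈ 1.3990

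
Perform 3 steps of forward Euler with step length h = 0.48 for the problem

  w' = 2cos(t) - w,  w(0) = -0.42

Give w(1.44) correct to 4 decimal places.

1.1939

Euler: w_{n+1} = w_n + h·f(t_n, w_n).
t=0.000000, w=-0.420000: f=2.420000 → w ← -0.420000 + 0.48·2.420000 = 0.741600
t=0.480000, w=0.741600: f=1.032390 → w ← 0.741600 + 0.48·1.032390 = 1.237147
t=0.960000, w=1.237147: f=-0.090107 → w ← 1.237147 + 0.48·(-0.090107) = 1.193896
w(1.44) ≈ 1.1939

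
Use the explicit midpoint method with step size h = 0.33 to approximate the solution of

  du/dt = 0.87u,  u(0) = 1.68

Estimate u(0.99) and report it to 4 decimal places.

3.9374

Midpoint: k1 = f(t_n, u_n); k2 = f(t_n + h/2, u_n + (h/2)·k1); u_{n+1} = u_n + h·k2.
t=0.000000, u=1.680000:
  k1 = f(0.000000, 1.680000) = 1.461600
  k2 = f(0.165000, 1.921164) = 1.671413
  u ← 1.680000 + 0.33·1.671413 = 2.231566
t=0.330000, u=2.231566:
  k1 = f(0.330000, 2.231566) = 1.941463
  k2 = f(0.495000, 2.551908) = 2.220160
  u ← 2.231566 + 0.33·2.220160 = 2.964219
t=0.660000, u=2.964219:
  k1 = f(0.660000, 2.964219) = 2.578870
  k2 = f(0.825000, 3.389732) = 2.949067
  u ← 2.964219 + 0.33·2.949067 = 3.937411
u(0.99) ≈ 3.9374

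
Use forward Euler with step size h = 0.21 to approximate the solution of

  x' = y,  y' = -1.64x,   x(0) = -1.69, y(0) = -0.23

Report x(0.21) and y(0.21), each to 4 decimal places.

-1.7383, 0.3520

Euler on (x,y): x_{n+1} = x_n + h·x', y_{n+1} = y_n + h·y'.
0.000000: (-1.690000, -0.230000); f=(-0.230000, 2.771600) → (-1.738300, 0.352036)
(x(0.21), y(0.21)) ≈ (-1.7383, 0.3520)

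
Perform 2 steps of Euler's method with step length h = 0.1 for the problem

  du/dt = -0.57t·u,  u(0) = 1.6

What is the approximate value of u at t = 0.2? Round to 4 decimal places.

1.5909

Euler: u_{n+1} = u_n + h·f(t_n, u_n).
t=0.000000, u=1.600000: f=0.000000 → u ← 1.600000 + 0.1·0.000000 = 1.600000
t=0.100000, u=1.600000: f=-0.091200 → u ← 1.600000 + 0.1·(-0.091200) = 1.590880
u(0.2) ≈ 1.5909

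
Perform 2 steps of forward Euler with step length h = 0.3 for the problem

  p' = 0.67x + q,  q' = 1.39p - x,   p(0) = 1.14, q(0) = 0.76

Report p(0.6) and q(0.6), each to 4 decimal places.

1.7989, 1.7158

Euler on (p,q): p_{n+1} = p_n + h·p', q_{n+1} = q_n + h·q'.
0.000000: (1.140000, 0.760000); f=(0.760000, 1.584600) → (1.368000, 1.235380)
0.300000: (1.368000, 1.235380); f=(1.436380, 1.601520) → (1.798914, 1.715836)
(p(0.6), q(0.6)) ≈ (1.7989, 1.7158)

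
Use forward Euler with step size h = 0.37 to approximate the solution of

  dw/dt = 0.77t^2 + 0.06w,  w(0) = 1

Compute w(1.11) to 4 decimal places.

1.2640

Euler: w_{n+1} = w_n + h·f(t_n, w_n).
t=0.000000, w=1.000000: f=0.060000 → w ← 1.000000 + 0.37·0.060000 = 1.022200
t=0.370000, w=1.022200: f=0.166745 → w ← 1.022200 + 0.37·0.166745 = 1.083896
t=0.740000, w=1.083896: f=0.486686 → w ← 1.083896 + 0.37·0.486686 = 1.263969
w(1.11) ≈ 1.2640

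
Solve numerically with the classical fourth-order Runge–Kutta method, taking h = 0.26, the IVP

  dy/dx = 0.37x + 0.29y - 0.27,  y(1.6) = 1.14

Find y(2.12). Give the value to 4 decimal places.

RK4: k1 = f(x_n, y_n); k2 = f(x_n + h/2, y_n + (h/2)·k1); k3 = f(x_n + h/2, y_n + (h/2)·k2); k4 = f(x_n + h, y_n + h·k3); y_{n+1} = y_n + (h/6)·(k1 + 2k2 + 2k3 + k4).
x=1.600000, y=1.140000:
  k1 = f(1.600000, 1.140000) = 0.652600
  k2 = f(1.730000, 1.224838) = 0.725303
  k3 = f(1.730000, 1.234289) = 0.728044
  k4 = f(1.860000, 1.329291) = 0.803695
  y ← 1.140000 + (0.26/6)·(k1 + 2k2 + 2k3 + k4) = 1.329063
x=1.860000, y=1.329063:
  k1 = f(1.860000, 1.329063) = 0.803628
  k2 = f(1.990000, 1.433534) = 0.882025
  k3 = f(1.990000, 1.443726) = 0.884981
  k4 = f(2.120000, 1.559158) = 0.966556
  y ← 1.329063 + (0.26/6)·(k1 + 2k2 + 2k3 + k4) = 1.558911
y(2.12) ≈ 1.5589

1.5589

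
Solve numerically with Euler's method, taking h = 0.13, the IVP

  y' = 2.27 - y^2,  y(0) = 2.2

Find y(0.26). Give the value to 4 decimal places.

Euler: y_{n+1} = y_n + h·f(t_n, y_n).
t=0.000000, y=2.200000: f=-2.570000 → y ← 2.200000 + 0.13·(-2.570000) = 1.865900
t=0.130000, y=1.865900: f=-1.211583 → y ← 1.865900 + 0.13·(-1.211583) = 1.708394
y(0.26) ≈ 1.7084

1.7084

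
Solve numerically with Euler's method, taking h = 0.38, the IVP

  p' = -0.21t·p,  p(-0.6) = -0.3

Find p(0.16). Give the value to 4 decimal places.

Euler: p_{n+1} = p_n + h·f(t_n, p_n).
t=-0.600000, p=-0.300000: f=-0.037800 → p ← -0.300000 + 0.38·(-0.037800) = -0.314364
t=-0.220000, p=-0.314364: f=-0.014524 → p ← -0.314364 + 0.38·(-0.014524) = -0.319883
p(0.16) ≈ -0.3199

-0.3199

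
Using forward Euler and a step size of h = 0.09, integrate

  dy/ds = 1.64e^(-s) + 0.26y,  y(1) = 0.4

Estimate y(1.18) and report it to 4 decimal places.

Euler: y_{n+1} = y_n + h·f(s_n, y_n).
s=1.000000, y=0.400000: f=0.707322 → y ← 0.400000 + 0.09·0.707322 = 0.463659
s=1.090000, y=0.463659: f=0.671946 → y ← 0.463659 + 0.09·0.671946 = 0.524134
y(1.18) ≈ 0.5241

0.5241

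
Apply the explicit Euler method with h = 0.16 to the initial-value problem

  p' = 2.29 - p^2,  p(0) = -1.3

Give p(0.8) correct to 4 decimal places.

-0.3457

Euler: p_{n+1} = p_n + h·f(x_n, p_n).
x=0.000000, p=-1.300000: f=0.600000 → p ← -1.300000 + 0.16·0.600000 = -1.204000
x=0.160000, p=-1.204000: f=0.840384 → p ← -1.204000 + 0.16·0.840384 = -1.069539
x=0.320000, p=-1.069539: f=1.146087 → p ← -1.069539 + 0.16·1.146087 = -0.886165
x=0.480000, p=-0.886165: f=1.504712 → p ← -0.886165 + 0.16·1.504712 = -0.645411
x=0.640000, p=-0.645411: f=1.873445 → p ← -0.645411 + 0.16·1.873445 = -0.345659
p(0.8) ≈ -0.3457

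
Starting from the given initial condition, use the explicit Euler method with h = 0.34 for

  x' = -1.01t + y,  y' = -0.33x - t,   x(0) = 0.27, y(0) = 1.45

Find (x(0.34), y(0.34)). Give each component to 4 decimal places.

Euler on (x,y): x_{n+1} = x_n + h·x', y_{n+1} = y_n + h·y'.
0.000000: (0.270000, 1.450000); f=(1.450000, -0.089100) → (0.763000, 1.419706)
(x(0.34), y(0.34)) ≈ (0.7630, 1.4197)

0.7630, 1.4197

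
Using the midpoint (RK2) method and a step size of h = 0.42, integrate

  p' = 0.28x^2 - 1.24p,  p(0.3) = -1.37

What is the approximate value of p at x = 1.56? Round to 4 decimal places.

Midpoint: k1 = f(x_n, p_n); k2 = f(x_n + h/2, p_n + (h/2)·k1); p_{n+1} = p_n + h·k2.
x=0.300000, p=-1.370000:
  k1 = f(0.300000, -1.370000) = 1.724000
  k2 = f(0.510000, -1.007960) = 1.322698
  p ← -1.370000 + 0.42·1.322698 = -0.814467
x=0.720000, p=-0.814467:
  k1 = f(0.720000, -0.814467) = 1.155091
  k2 = f(0.930000, -0.571898) = 0.951325
  p ← -0.814467 + 0.42·0.951325 = -0.414910
x=1.140000, p=-0.414910:
  k1 = f(1.140000, -0.414910) = 0.878377
  k2 = f(1.350000, -0.230451) = 0.796059
  p ← -0.414910 + 0.42·0.796059 = -0.080565
p(1.56) ≈ -0.0806

-0.0806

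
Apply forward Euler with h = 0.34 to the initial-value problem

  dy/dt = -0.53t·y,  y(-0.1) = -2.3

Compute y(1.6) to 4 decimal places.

Euler: y_{n+1} = y_n + h·f(t_n, y_n).
t=-0.100000, y=-2.300000: f=-0.121900 → y ← -2.300000 + 0.34·(-0.121900) = -2.341446
t=0.240000, y=-2.341446: f=0.297832 → y ← -2.341446 + 0.34·0.297832 = -2.240183
t=0.580000, y=-2.240183: f=0.688632 → y ← -2.240183 + 0.34·0.688632 = -2.006048
t=0.920000, y=-2.006048: f=0.978149 → y ← -2.006048 + 0.34·0.978149 = -1.673477
t=1.260000, y=-1.673477: f=1.117548 → y ← -1.673477 + 0.34·1.117548 = -1.293511
y(1.6) ≈ -1.2935

-1.2935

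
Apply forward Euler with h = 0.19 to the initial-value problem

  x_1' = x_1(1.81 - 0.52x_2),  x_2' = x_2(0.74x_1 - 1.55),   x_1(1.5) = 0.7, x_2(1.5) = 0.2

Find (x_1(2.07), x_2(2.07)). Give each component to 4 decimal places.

Euler on (x_1,x_2): x_1_{n+1} = x_1_n + h·x_1', x_2_{n+1} = x_2_n + h·x_2'.
1.500000: (0.700000, 0.200000); f=(1.194200, -0.206400) → (0.926898, 0.160784)
1.690000: (0.926898, 0.160784); f=(1.600190, -0.138933) → (1.230934, 0.134387)
1.880000: (1.230934, 0.134387); f=(2.141972, -0.085888) → (1.637909, 0.118068)
(x_1(2.07), x_2(2.07)) ≈ (1.6379, 0.1181)

1.6379, 0.1181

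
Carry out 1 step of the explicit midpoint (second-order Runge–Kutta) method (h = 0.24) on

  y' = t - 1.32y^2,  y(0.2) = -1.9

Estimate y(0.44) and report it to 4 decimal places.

-3.7214

Midpoint: k1 = f(t_n, y_n); k2 = f(t_n + h/2, y_n + (h/2)·k1); y_{n+1} = y_n + h·k2.
t=0.200000, y=-1.900000:
  k1 = f(0.200000, -1.900000) = -4.565200
  k2 = f(0.320000, -2.447824) = -7.589232
  y ← -1.900000 + 0.24·(-7.589232) = -3.721416
y(0.44) ≈ -3.7214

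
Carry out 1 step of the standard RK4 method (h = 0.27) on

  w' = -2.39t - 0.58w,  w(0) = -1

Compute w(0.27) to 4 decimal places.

RK4: k1 = f(t_n, w_n); k2 = f(t_n + h/2, w_n + (h/2)·k1); k3 = f(t_n + h/2, w_n + (h/2)·k2); k4 = f(t_n + h, w_n + h·k3); w_{n+1} = w_n + (h/6)·(k1 + 2k2 + 2k3 + k4).
t=0.000000, w=-1.000000:
  k1 = f(0.000000, -1.000000) = 0.580000
  k2 = f(0.135000, -0.921700) = 0.211936
  k3 = f(0.135000, -0.971389) = 0.240755
  k4 = f(0.270000, -0.934996) = -0.103002
  w ← -1.000000 + (0.27/6)·(k1 + 2k2 + 2k3 + k4) = -0.937793
w(0.27) ≈ -0.9378

-0.9378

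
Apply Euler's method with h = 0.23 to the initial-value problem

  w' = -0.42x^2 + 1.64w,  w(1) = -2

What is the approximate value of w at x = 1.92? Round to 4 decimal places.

-8.2838

Euler: w_{n+1} = w_n + h·f(x_n, w_n).
x=1.000000, w=-2.000000: f=-3.700000 → w ← -2.000000 + 0.23·(-3.700000) = -2.851000
x=1.230000, w=-2.851000: f=-5.311058 → w ← -2.851000 + 0.23·(-5.311058) = -4.072543
x=1.460000, w=-4.072543: f=-7.574243 → w ← -4.072543 + 0.23·(-7.574243) = -5.814619
x=1.690000, w=-5.814619: f=-10.735538 → w ← -5.814619 + 0.23·(-10.735538) = -8.283793
w(1.92) ≈ -8.2838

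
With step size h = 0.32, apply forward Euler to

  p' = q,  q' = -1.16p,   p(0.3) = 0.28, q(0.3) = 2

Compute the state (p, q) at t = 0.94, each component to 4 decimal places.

1.5267, 1.5546

Euler on (p,q): p_{n+1} = p_n + h·p', q_{n+1} = q_n + h·q'.
0.300000: (0.280000, 2.000000); f=(2.000000, -0.324800) → (0.920000, 1.896064)
0.620000: (0.920000, 1.896064); f=(1.896064, -1.067200) → (1.526740, 1.554560)
(p(0.94), q(0.94)) ≈ (1.5267, 1.5546)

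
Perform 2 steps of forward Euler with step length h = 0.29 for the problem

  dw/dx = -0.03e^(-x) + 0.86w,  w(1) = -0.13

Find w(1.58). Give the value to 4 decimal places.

Euler: w_{n+1} = w_n + h·f(x_n, w_n).
x=1.000000, w=-0.130000: f=-0.122836 → w ← -0.130000 + 0.29·(-0.122836) = -0.165623
x=1.290000, w=-0.165623: f=-0.150694 → w ← -0.165623 + 0.29·(-0.150694) = -0.209324
w(1.58) ≈ -0.2093

-0.2093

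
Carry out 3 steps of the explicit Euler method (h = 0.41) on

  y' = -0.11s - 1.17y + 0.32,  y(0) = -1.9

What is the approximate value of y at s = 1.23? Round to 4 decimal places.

-0.0792

Euler: y_{n+1} = y_n + h·f(s_n, y_n).
s=0.000000, y=-1.900000: f=2.543000 → y ← -1.900000 + 0.41·2.543000 = -0.857370
s=0.410000, y=-0.857370: f=1.278023 → y ← -0.857370 + 0.41·1.278023 = -0.333381
s=0.820000, y=-0.333381: f=0.619855 → y ← -0.333381 + 0.41·0.619855 = -0.079240
y(1.23) ≈ -0.0792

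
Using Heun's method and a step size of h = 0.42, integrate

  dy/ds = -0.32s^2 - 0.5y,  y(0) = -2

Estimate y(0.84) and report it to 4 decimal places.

-1.3853

Heun: k1 = f(s_n, y_n); k2 = f(s_n + h, y_n + h·k1); y_{n+1} = y_n + (h/2)·(k1 + k2).
s=0.000000, y=-2.000000:
  k1 = f(0.000000, -2.000000) = 1.000000
  k2 = f(0.420000, -1.580000) = 0.733552
  y ← -2.000000 + (0.42/2)·(1.000000 + 0.733552) = -1.635954
s=0.420000, y=-1.635954:
  k1 = f(0.420000, -1.635954) = 0.761529
  k2 = f(0.840000, -1.316112) = 0.432264
  y ← -1.635954 + (0.42/2)·(0.761529 + 0.432264) = -1.385258
y(0.84) ≈ -1.3853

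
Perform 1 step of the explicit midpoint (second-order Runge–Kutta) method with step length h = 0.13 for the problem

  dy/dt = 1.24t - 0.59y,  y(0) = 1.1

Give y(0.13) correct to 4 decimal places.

Midpoint: k1 = f(t_n, y_n); k2 = f(t_n + h/2, y_n + (h/2)·k1); y_{n+1} = y_n + h·k2.
t=0.000000, y=1.100000:
  k1 = f(0.000000, 1.100000) = -0.649000
  k2 = f(0.065000, 1.057815) = -0.543511
  y ← 1.100000 + 0.13·(-0.543511) = 1.029344
y(0.13) ≈ 1.0293

1.0293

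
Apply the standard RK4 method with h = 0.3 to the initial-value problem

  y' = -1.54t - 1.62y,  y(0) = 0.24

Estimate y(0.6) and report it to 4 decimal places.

RK4: k1 = f(t_n, y_n); k2 = f(t_n + h/2, y_n + (h/2)·k1); k3 = f(t_n + h/2, y_n + (h/2)·k2); k4 = f(t_n + h, y_n + h·k3); y_{n+1} = y_n + (h/6)·(k1 + 2k2 + 2k3 + k4).
t=0.000000, y=0.240000:
  k1 = f(0.000000, 0.240000) = -0.388800
  k2 = f(0.150000, 0.181680) = -0.525322
  k3 = f(0.150000, 0.161202) = -0.492147
  k4 = f(0.300000, 0.092356) = -0.611617
  y ← 0.240000 + (0.3/6)·(k1 + 2k2 + 2k3 + k4) = 0.088232
t=0.300000, y=0.088232:
  k1 = f(0.300000, 0.088232) = -0.604936
  k2 = f(0.450000, -0.002508) = -0.688937
  k3 = f(0.450000, -0.015108) = -0.668525
  k4 = f(0.600000, -0.112325) = -0.742033
  y ← 0.088232 + (0.3/6)·(k1 + 2k2 + 2k3 + k4) = -0.114862
y(0.6) ≈ -0.1149

-0.1149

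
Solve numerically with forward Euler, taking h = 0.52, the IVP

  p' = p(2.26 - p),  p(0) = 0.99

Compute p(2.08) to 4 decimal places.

2.2579

Euler: p_{n+1} = p_n + h·f(x_n, p_n).
x=0.000000, p=0.990000: f=1.257300 → p ← 0.990000 + 0.52·1.257300 = 1.643796
x=0.520000, p=1.643796: f=1.012914 → p ← 1.643796 + 0.52·1.012914 = 2.170511
x=1.040000, p=2.170511: f=0.194237 → p ← 2.170511 + 0.52·0.194237 = 2.271514
x=1.560000, p=2.271514: f=-0.026155 → p ← 2.271514 + 0.52·(-0.026155) = 2.257914
p(2.08) ≈ 2.2579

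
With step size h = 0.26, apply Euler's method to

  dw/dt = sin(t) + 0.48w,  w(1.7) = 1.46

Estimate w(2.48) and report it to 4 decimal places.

2.8816

Euler: w_{n+1} = w_n + h·f(t_n, w_n).
t=1.700000, w=1.460000: f=1.692465 → w ← 1.460000 + 0.26·1.692465 = 1.900041
t=1.960000, w=1.900041: f=1.837231 → w ← 1.900041 + 0.26·1.837231 = 2.377721
t=2.220000, w=2.377721: f=1.937872 → w ← 2.377721 + 0.26·1.937872 = 2.881568
w(2.48) ≈ 2.8816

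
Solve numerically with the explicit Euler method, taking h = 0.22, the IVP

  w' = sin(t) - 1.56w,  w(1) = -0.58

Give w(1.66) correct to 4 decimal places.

Euler: w_{n+1} = w_n + h·f(t_n, w_n).
t=1.000000, w=-0.580000: f=1.746271 → w ← -0.580000 + 0.22·1.746271 = -0.195820
t=1.220000, w=-0.195820: f=1.244579 → w ← -0.195820 + 0.22·1.244579 = 0.077987
t=1.440000, w=0.077987: f=0.869799 → w ← 0.077987 + 0.22·0.869799 = 0.269343
w(1.66) ≈ 0.2693

0.2693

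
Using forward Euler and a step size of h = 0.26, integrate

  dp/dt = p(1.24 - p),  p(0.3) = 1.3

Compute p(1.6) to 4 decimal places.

Euler: p_{n+1} = p_n + h·f(t_n, p_n).
t=0.300000, p=1.300000: f=-0.078000 → p ← 1.300000 + 0.26·(-0.078000) = 1.279720
t=0.560000, p=1.279720: f=-0.050830 → p ← 1.279720 + 0.26·(-0.050830) = 1.266504
t=0.820000, p=1.266504: f=-0.033568 → p ← 1.266504 + 0.26·(-0.033568) = 1.257777
t=1.080000, p=1.257777: f=-0.022359 → p ← 1.257777 + 0.26·(-0.022359) = 1.251963
t=1.340000, p=1.251963: f=-0.014977 → p ← 1.251963 + 0.26·(-0.014977) = 1.248069
p(1.6) ≈ 1.2481

1.2481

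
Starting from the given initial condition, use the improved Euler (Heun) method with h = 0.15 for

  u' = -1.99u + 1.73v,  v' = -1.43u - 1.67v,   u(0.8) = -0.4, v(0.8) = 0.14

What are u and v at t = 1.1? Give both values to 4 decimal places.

-0.1558, 0.1669

Heun on (u,v): k1 = f(t_n, state_n); k2 = f(t_n + h, state_n + h·k1); state_{n+1} = state_n + (h/2)·(k1 + k2).
0.800000: (-0.400000, 0.140000)
  k1 = (1.038200, 0.338200)
  predictor → (-0.244270, 0.190730)
  k2 = (0.816060, 0.030787)
  → (-0.260930, 0.167674)
0.950000: (-0.260930, 0.167674)
  k1 = (0.809328, 0.093115)
  predictor → (-0.139531, 0.181641)
  k2 = (0.591907, -0.103811)
  → (-0.155838, 0.166872)
(u(1.1), v(1.1)) ≈ (-0.1558, 0.1669)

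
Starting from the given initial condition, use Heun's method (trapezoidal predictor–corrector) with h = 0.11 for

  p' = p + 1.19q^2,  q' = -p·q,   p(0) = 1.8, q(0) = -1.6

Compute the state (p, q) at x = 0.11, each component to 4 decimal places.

2.3026, -1.2769

Heun on (p,q): k1 = f(x_n, state_n); k2 = f(x_n + h, state_n + h·k1); state_{n+1} = state_n + (h/2)·(k1 + k2).
0.000000: (1.800000, -1.600000)
  k1 = (4.846400, 2.880000)
  predictor → (2.333104, -1.283200)
  k2 = (4.292561, 2.993839)
  → (2.302643, -1.276939)
(p(0.11), q(0.11)) ≈ (2.3026, -1.2769)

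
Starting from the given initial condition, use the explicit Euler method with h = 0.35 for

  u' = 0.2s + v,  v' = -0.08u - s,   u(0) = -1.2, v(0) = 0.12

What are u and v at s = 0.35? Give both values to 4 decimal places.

Euler on (u,v): u_{n+1} = u_n + h·u', v_{n+1} = v_n + h·v'.
0.000000: (-1.200000, 0.120000); f=(0.120000, 0.096000) → (-1.158000, 0.153600)
(u(0.35), v(0.35)) ≈ (-1.1580, 0.1536)

-1.1580, 0.1536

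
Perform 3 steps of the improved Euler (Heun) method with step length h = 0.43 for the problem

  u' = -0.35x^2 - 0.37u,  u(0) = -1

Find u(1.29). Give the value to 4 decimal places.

-0.8615

Heun: k1 = f(x_n, u_n); k2 = f(x_n + h, u_n + h·k1); u_{n+1} = u_n + (h/2)·(k1 + k2).
x=0.000000, u=-1.000000:
  k1 = f(0.000000, -1.000000) = 0.370000
  k2 = f(0.430000, -0.840900) = 0.246418
  u ← -1.000000 + (0.43/2)·(0.370000 + 0.246418) = -0.867470
x=0.430000, u=-0.867470:
  k1 = f(0.430000, -0.867470) = 0.256249
  k2 = f(0.860000, -0.757283) = 0.021335
  u ← -0.867470 + (0.43/2)·(0.256249 + 0.021335) = -0.807790
x=0.860000, u=-0.807790:
  k1 = f(0.860000, -0.807790) = 0.040022
  k2 = f(1.290000, -0.790580) = -0.289920
  u ← -0.807790 + (0.43/2)·(0.040022 + (-0.289920)) = -0.861518
u(1.29) ≈ -0.8615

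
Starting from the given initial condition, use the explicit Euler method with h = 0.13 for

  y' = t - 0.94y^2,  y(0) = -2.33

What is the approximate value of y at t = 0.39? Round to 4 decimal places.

-6.0634

Euler: y_{n+1} = y_n + h·f(t_n, y_n).
t=0.000000, y=-2.330000: f=-5.103166 → y ← -2.330000 + 0.13·(-5.103166) = -2.993412
t=0.130000, y=-2.993412: f=-8.292882 → y ← -2.993412 + 0.13·(-8.292882) = -4.071486
t=0.260000, y=-4.071486: f=-15.322380 → y ← -4.071486 + 0.13·(-15.322380) = -6.063396
y(0.39) ≈ -6.0634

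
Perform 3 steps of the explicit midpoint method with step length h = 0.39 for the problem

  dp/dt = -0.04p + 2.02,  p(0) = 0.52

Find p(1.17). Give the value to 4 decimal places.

2.8051

Midpoint: k1 = f(t_n, p_n); k2 = f(t_n + h/2, p_n + (h/2)·k1); p_{n+1} = p_n + h·k2.
t=0.000000, p=0.520000:
  k1 = f(0.000000, 0.520000) = 1.999200
  k2 = f(0.195000, 0.909844) = 1.983606
  p ← 0.520000 + 0.39·1.983606 = 1.293606
t=0.390000, p=1.293606:
  k1 = f(0.390000, 1.293606) = 1.968256
  k2 = f(0.585000, 1.677416) = 1.952903
  p ← 1.293606 + 0.39·1.952903 = 2.055239
t=0.780000, p=2.055239:
  k1 = f(0.780000, 2.055239) = 1.937790
  k2 = f(0.975000, 2.433108) = 1.922676
  p ← 2.055239 + 0.39·1.922676 = 2.805082
p(1.17) ≈ 2.8051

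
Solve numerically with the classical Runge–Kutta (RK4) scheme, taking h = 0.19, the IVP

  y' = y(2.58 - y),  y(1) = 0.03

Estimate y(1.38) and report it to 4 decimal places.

0.0784

RK4: k1 = f(s_n, y_n); k2 = f(s_n + h/2, y_n + (h/2)·k1); k3 = f(s_n + h/2, y_n + (h/2)·k2); k4 = f(s_n + h, y_n + h·k3); y_{n+1} = y_n + (h/6)·(k1 + 2k2 + 2k3 + k4).
s=1.000000, y=0.030000:
  k1 = f(1.000000, 0.030000) = 0.076500
  k2 = f(1.095000, 0.037267) = 0.094761
  k3 = f(1.095000, 0.039002) = 0.099105
  k4 = f(1.190000, 0.048830) = 0.123597
  y ← 0.030000 + (0.19/6)·(k1 + 2k2 + 2k3 + k4) = 0.048615
s=1.190000, y=0.048615:
  k1 = f(1.190000, 0.048615) = 0.123062
  k2 = f(1.285000, 0.060305) = 0.151951
  k3 = f(1.285000, 0.063050) = 0.158694
  k4 = f(1.380000, 0.078766) = 0.197013
  y ← 0.048615 + (0.19/6)·(k1 + 2k2 + 2k3 + k4) = 0.078424
y(1.38) ≈ 0.0784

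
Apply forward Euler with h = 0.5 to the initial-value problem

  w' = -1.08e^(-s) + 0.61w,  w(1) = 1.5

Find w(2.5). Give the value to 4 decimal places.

Euler: w_{n+1} = w_n + h·f(s_n, w_n).
s=1.000000, w=1.500000: f=0.517690 → w ← 1.500000 + 0.5·0.517690 = 1.758845
s=1.500000, w=1.758845: f=0.831915 → w ← 1.758845 + 0.5·0.831915 = 2.174803
s=2.000000, w=2.174803: f=1.180467 → w ← 2.174803 + 0.5·1.180467 = 2.765036
w(2.5) ≈ 2.7650

2.7650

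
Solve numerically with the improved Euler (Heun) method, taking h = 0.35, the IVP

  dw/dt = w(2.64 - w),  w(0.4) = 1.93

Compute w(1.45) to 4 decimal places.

2.5436

Heun: k1 = f(t_n, w_n); k2 = f(t_n + h, w_n + h·k1); w_{n+1} = w_n + (h/2)·(k1 + k2).
t=0.400000, w=1.930000:
  k1 = f(0.400000, 1.930000) = 1.370300
  k2 = f(0.750000, 2.409605) = 0.555161
  w ← 1.930000 + (0.35/2)·(1.370300 + 0.555161) = 2.266956
t=0.750000, w=2.266956:
  k1 = f(0.750000, 2.266956) = 0.845675
  k2 = f(1.100000, 2.562942) = 0.197495
  w ← 2.266956 + (0.35/2)·(0.845675 + 0.197495) = 2.449510
t=1.100000, w=2.449510:
  k1 = f(1.100000, 2.449510) = 0.466606
  k2 = f(1.450000, 2.612823) = 0.071010
  w ← 2.449510 + (0.35/2)·(0.466606 + 0.071010) = 2.543593
w(1.45) ≈ 2.5436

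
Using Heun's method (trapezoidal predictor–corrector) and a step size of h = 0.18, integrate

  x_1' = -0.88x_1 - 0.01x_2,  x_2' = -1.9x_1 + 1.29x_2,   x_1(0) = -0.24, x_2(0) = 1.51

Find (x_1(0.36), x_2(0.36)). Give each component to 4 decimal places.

Heun on (x_1,x_2): k1 = f(t_n, state_n); k2 = f(t_n + h, state_n + h·k1); state_{n+1} = state_n + (h/2)·(k1 + k2).
0.000000: (-0.240000, 1.510000)
  k1 = (0.196100, 2.403900)
  predictor → (-0.204702, 1.942702)
  k2 = (0.160711, 2.895019)
  → (-0.207887, 1.986903)
0.180000: (-0.207887, 1.986903)
  k1 = (0.163072, 2.958090)
  predictor → (-0.178534, 2.519359)
  k2 = (0.131916, 3.589188)
  → (-0.181338, 2.576158)
(x_1(0.36), x_2(0.36)) ≈ (-0.1813, 2.5762)

-0.1813, 2.5762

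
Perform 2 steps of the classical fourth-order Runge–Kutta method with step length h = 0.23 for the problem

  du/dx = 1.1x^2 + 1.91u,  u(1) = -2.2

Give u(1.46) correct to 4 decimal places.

-4.1214

RK4: k1 = f(x_n, u_n); k2 = f(x_n + h/2, u_n + (h/2)·k1); k3 = f(x_n + h/2, u_n + (h/2)·k2); k4 = f(x_n + h, u_n + h·k3); u_{n+1} = u_n + (h/6)·(k1 + 2k2 + 2k3 + k4).
x=1.000000, u=-2.200000:
  k1 = f(1.000000, -2.200000) = -3.102000
  k2 = f(1.115000, -2.556730) = -3.515807
  k3 = f(1.115000, -2.604318) = -3.606699
  k4 = f(1.230000, -3.029541) = -4.122233
  u ← -2.200000 + (0.23/6)·(k1 + 2k2 + 2k3 + k4) = -3.022988
x=1.230000, u=-3.022988:
  k1 = f(1.230000, -3.022988) = -4.109717
  k2 = f(1.345000, -3.495605) = -4.686678
  k3 = f(1.345000, -3.561956) = -4.813408
  k4 = f(1.460000, -4.130072) = -5.543677
  u ← -3.022988 + (0.23/6)·(k1 + 2k2 + 2k3 + k4) = -4.121374
u(1.46) ≈ -4.1214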